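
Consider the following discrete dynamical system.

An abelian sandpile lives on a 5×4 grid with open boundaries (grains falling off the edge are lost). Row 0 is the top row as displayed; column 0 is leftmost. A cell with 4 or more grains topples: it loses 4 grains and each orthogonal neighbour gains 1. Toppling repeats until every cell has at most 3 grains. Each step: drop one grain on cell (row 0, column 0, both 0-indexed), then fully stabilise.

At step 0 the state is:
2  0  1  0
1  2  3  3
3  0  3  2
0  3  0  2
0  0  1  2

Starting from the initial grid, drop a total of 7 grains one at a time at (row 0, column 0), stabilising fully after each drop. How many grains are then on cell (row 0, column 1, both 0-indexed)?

2

t=0: 2  0  1  0
1  2  3  3
3  0  3  2
0  3  0  2
0  0  1  2
t=1: 3  0  1  0
1  2  3  3
3  0  3  2
0  3  0  2
0  0  1  2
t=2: 0  1  1  0
2  2  3  3
3  0  3  2
0  3  0  2
0  0  1  2
t=3: 1  1  1  0
2  2  3  3
3  0  3  2
0  3  0  2
0  0  1  2
t=4: 2  1  1  0
2  2  3  3
3  0  3  2
0  3  0  2
0  0  1  2
t=5: 3  1  1  0
2  2  3  3
3  0  3  2
0  3  0  2
0  0  1  2
t=6: 0  2  1  0
3  2  3  3
3  0  3  2
0  3  0  2
0  0  1  2
t=7: 1  2  1  0
3  2  3  3
3  0  3  2
0  3  0  2
0  0  1  2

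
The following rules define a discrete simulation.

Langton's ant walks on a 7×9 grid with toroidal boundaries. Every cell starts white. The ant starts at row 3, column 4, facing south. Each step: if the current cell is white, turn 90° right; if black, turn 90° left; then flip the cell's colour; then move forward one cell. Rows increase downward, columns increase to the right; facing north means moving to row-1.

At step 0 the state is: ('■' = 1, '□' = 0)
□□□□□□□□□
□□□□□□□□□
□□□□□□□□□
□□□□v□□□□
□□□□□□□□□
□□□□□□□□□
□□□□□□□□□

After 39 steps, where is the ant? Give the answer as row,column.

0) □□□□□□□□□
□□□□□□□□□
□□□□□□□□□
□□□□v□□□□
□□□□□□□□□
□□□□□□□□□
□□□□□□□□□
1) □□□□□□□□□
□□□□□□□□□
□□□□□□□□□
□□□<■□□□□
□□□□□□□□□
□□□□□□□□□
□□□□□□□□□
2) □□□□□□□□□
□□□□□□□□□
□□□^□□□□□
□□□■■□□□□
□□□□□□□□□
□□□□□□□□□
□□□□□□□□□
3) □□□□□□□□□
□□□□□□□□□
□□□■>□□□□
□□□■■□□□□
□□□□□□□□□
□□□□□□□□□
□□□□□□□□□
4) □□□□□□□□□
□□□□□□□□□
□□□■■□□□□
□□□■v□□□□
□□□□□□□□□
□□□□□□□□□
□□□□□□□□□
5) □□□□□□□□□
□□□□□□□□□
□□□■■□□□□
□□□■□>□□□
□□□□□□□□□
□□□□□□□□□
□□□□□□□□□
6) □□□□□□□□□
□□□□□□□□□
□□□■■□□□□
□□□■□■□□□
□□□□□v□□□
□□□□□□□□□
□□□□□□□□□
7) □□□□□□□□□
□□□□□□□□□
□□□■■□□□□
□□□■□■□□□
□□□□<■□□□
□□□□□□□□□
□□□□□□□□□
8) □□□□□□□□□
□□□□□□□□□
□□□■■□□□□
□□□■^■□□□
□□□□■■□□□
□□□□□□□□□
□□□□□□□□□
9) □□□□□□□□□
□□□□□□□□□
□□□■■□□□□
□□□■■>□□□
□□□□■■□□□
□□□□□□□□□
□□□□□□□□□
10) □□□□□□□□□
□□□□□□□□□
□□□■■^□□□
□□□■■□□□□
□□□□■■□□□
□□□□□□□□□
□□□□□□□□□
11) □□□□□□□□□
□□□□□□□□□
□□□■■■>□□
□□□■■□□□□
□□□□■■□□□
□□□□□□□□□
□□□□□□□□□
12) □□□□□□□□□
□□□□□□□□□
□□□■■■■□□
□□□■■□v□□
□□□□■■□□□
□□□□□□□□□
□□□□□□□□□
13) □□□□□□□□□
□□□□□□□□□
□□□■■■■□□
□□□■■<■□□
□□□□■■□□□
□□□□□□□□□
□□□□□□□□□
14) □□□□□□□□□
□□□□□□□□□
□□□■■^■□□
□□□■■■■□□
□□□□■■□□□
□□□□□□□□□
□□□□□□□□□
15) □□□□□□□□□
□□□□□□□□□
□□□■<□■□□
□□□■■■■□□
□□□□■■□□□
□□□□□□□□□
□□□□□□□□□
16) □□□□□□□□□
□□□□□□□□□
□□□■□□■□□
□□□■v■■□□
□□□□■■□□□
□□□□□□□□□
□□□□□□□□□
17) □□□□□□□□□
□□□□□□□□□
□□□■□□■□□
□□□■□>■□□
□□□□■■□□□
□□□□□□□□□
□□□□□□□□□
18) □□□□□□□□□
□□□□□□□□□
□□□■□^■□□
□□□■□□■□□
□□□□■■□□□
□□□□□□□□□
□□□□□□□□□
19) □□□□□□□□□
□□□□□□□□□
□□□■□■>□□
□□□■□□■□□
□□□□■■□□□
□□□□□□□□□
□□□□□□□□□
20) □□□□□□□□□
□□□□□□^□□
□□□■□■□□□
□□□■□□■□□
□□□□■■□□□
□□□□□□□□□
□□□□□□□□□
21) □□□□□□□□□
□□□□□□■>□
□□□■□■□□□
□□□■□□■□□
□□□□■■□□□
□□□□□□□□□
□□□□□□□□□
22) □□□□□□□□□
□□□□□□■■□
□□□■□■□v□
□□□■□□■□□
□□□□■■□□□
□□□□□□□□□
□□□□□□□□□
23) □□□□□□□□□
□□□□□□■■□
□□□■□■<■□
□□□■□□■□□
□□□□■■□□□
□□□□□□□□□
□□□□□□□□□
24) □□□□□□□□□
□□□□□□^■□
□□□■□■■■□
□□□■□□■□□
□□□□■■□□□
□□□□□□□□□
□□□□□□□□□
25) □□□□□□□□□
□□□□□<□■□
□□□■□■■■□
□□□■□□■□□
□□□□■■□□□
□□□□□□□□□
□□□□□□□□□
26) □□□□□^□□□
□□□□□■□■□
□□□■□■■■□
□□□■□□■□□
□□□□■■□□□
□□□□□□□□□
□□□□□□□□□
27) □□□□□■>□□
□□□□□■□■□
□□□■□■■■□
□□□■□□■□□
□□□□■■□□□
□□□□□□□□□
□□□□□□□□□
28) □□□□□■■□□
□□□□□■v■□
□□□■□■■■□
□□□■□□■□□
□□□□■■□□□
□□□□□□□□□
□□□□□□□□□
29) □□□□□■■□□
□□□□□<■■□
□□□■□■■■□
□□□■□□■□□
□□□□■■□□□
□□□□□□□□□
□□□□□□□□□
30) □□□□□■■□□
□□□□□□■■□
□□□■□v■■□
□□□■□□■□□
□□□□■■□□□
□□□□□□□□□
□□□□□□□□□
31) □□□□□■■□□
□□□□□□■■□
□□□■□□>■□
□□□■□□■□□
□□□□■■□□□
□□□□□□□□□
□□□□□□□□□
32) □□□□□■■□□
□□□□□□^■□
□□□■□□□■□
□□□■□□■□□
□□□□■■□□□
□□□□□□□□□
□□□□□□□□□
33) □□□□□■■□□
□□□□□<□■□
□□□■□□□■□
□□□■□□■□□
□□□□■■□□□
□□□□□□□□□
□□□□□□□□□
34) □□□□□^■□□
□□□□□■□■□
□□□■□□□■□
□□□■□□■□□
□□□□■■□□□
□□□□□□□□□
□□□□□□□□□
35) □□□□<□■□□
□□□□□■□■□
□□□■□□□■□
□□□■□□■□□
□□□□■■□□□
□□□□□□□□□
□□□□□□□□□
36) □□□□■□■□□
□□□□□■□■□
□□□■□□□■□
□□□■□□■□□
□□□□■■□□□
□□□□□□□□□
□□□□^□□□□
37) □□□□■□■□□
□□□□□■□■□
□□□■□□□■□
□□□■□□■□□
□□□□■■□□□
□□□□□□□□□
□□□□■>□□□
38) □□□□■v■□□
□□□□□■□■□
□□□■□□□■□
□□□■□□■□□
□□□□■■□□□
□□□□□□□□□
□□□□■■□□□
39) □□□□<■■□□
□□□□□■□■□
□□□■□□□■□
□□□■□□■□□
□□□□■■□□□
□□□□□□□□□
□□□□■■□□□

0,4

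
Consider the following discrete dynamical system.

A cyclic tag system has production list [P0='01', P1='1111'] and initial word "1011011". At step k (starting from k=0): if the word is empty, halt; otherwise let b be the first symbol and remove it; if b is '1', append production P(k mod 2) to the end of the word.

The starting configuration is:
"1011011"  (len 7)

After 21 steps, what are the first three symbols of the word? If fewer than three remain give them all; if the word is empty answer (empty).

010

step 0: "1011011"  (len 7)
step 1: "01101101"  (len 8)
step 2: "1101101"  (len 7)
step 3: "10110101"  (len 8)
step 4: "01101011111"  (len 11)
step 5: "1101011111"  (len 10)
step 6: "1010111111111"  (len 13)
step 7: "01011111111101"  (len 14)
step 8: "1011111111101"  (len 13)
step 9: "01111111110101"  (len 14)
step 10: "1111111110101"  (len 13)
step 11: "11111111010101"  (len 14)
step 12: "11111110101011111"  (len 17)
step 13: "111111010101111101"  (len 18)
step 14: "111110101011111011111"  (len 21)
step 15: "1111010101111101111101"  (len 22)
step 16: "1110101011111011111011111"  (len 25)
step 17: "11010101111101111101111101"  (len 26)
step 18: "10101011111011111011111011111"  (len 29)
step 19: "010101111101111101111101111101"  (len 30)
step 20: "10101111101111101111101111101"  (len 29)
step 21: "010111110111110111110111110101"  (len 30)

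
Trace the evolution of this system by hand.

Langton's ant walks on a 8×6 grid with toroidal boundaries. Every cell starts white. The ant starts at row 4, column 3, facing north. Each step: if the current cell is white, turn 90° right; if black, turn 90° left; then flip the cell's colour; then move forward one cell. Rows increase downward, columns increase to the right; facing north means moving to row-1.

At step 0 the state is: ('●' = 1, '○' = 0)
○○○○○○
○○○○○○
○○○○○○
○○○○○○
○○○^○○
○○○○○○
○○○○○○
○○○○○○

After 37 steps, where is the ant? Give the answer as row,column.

step 0: ○○○○○○
○○○○○○
○○○○○○
○○○○○○
○○○^○○
○○○○○○
○○○○○○
○○○○○○
step 1: ○○○○○○
○○○○○○
○○○○○○
○○○○○○
○○○●>○
○○○○○○
○○○○○○
○○○○○○
step 2: ○○○○○○
○○○○○○
○○○○○○
○○○○○○
○○○●●○
○○○○v○
○○○○○○
○○○○○○
step 3: ○○○○○○
○○○○○○
○○○○○○
○○○○○○
○○○●●○
○○○<●○
○○○○○○
○○○○○○
step 4: ○○○○○○
○○○○○○
○○○○○○
○○○○○○
○○○^●○
○○○●●○
○○○○○○
○○○○○○
step 5: ○○○○○○
○○○○○○
○○○○○○
○○○○○○
○○<○●○
○○○●●○
○○○○○○
○○○○○○
step 6: ○○○○○○
○○○○○○
○○○○○○
○○^○○○
○○●○●○
○○○●●○
○○○○○○
○○○○○○
step 7: ○○○○○○
○○○○○○
○○○○○○
○○●>○○
○○●○●○
○○○●●○
○○○○○○
○○○○○○
step 8: ○○○○○○
○○○○○○
○○○○○○
○○●●○○
○○●v●○
○○○●●○
○○○○○○
○○○○○○
step 9: ○○○○○○
○○○○○○
○○○○○○
○○●●○○
○○<●●○
○○○●●○
○○○○○○
○○○○○○
step 10: ○○○○○○
○○○○○○
○○○○○○
○○●●○○
○○○●●○
○○v●●○
○○○○○○
○○○○○○
step 11: ○○○○○○
○○○○○○
○○○○○○
○○●●○○
○○○●●○
○<●●●○
○○○○○○
○○○○○○
step 12: ○○○○○○
○○○○○○
○○○○○○
○○●●○○
○^○●●○
○●●●●○
○○○○○○
○○○○○○
step 13: ○○○○○○
○○○○○○
○○○○○○
○○●●○○
○●>●●○
○●●●●○
○○○○○○
○○○○○○
step 14: ○○○○○○
○○○○○○
○○○○○○
○○●●○○
○●●●●○
○●v●●○
○○○○○○
○○○○○○
step 15: ○○○○○○
○○○○○○
○○○○○○
○○●●○○
○●●●●○
○●○>●○
○○○○○○
○○○○○○
step 16: ○○○○○○
○○○○○○
○○○○○○
○○●●○○
○●●^●○
○●○○●○
○○○○○○
○○○○○○
step 17: ○○○○○○
○○○○○○
○○○○○○
○○●●○○
○●<○●○
○●○○●○
○○○○○○
○○○○○○
step 18: ○○○○○○
○○○○○○
○○○○○○
○○●●○○
○●○○●○
○●v○●○
○○○○○○
○○○○○○
step 19: ○○○○○○
○○○○○○
○○○○○○
○○●●○○
○●○○●○
○<●○●○
○○○○○○
○○○○○○
step 20: ○○○○○○
○○○○○○
○○○○○○
○○●●○○
○●○○●○
○○●○●○
○v○○○○
○○○○○○
step 21: ○○○○○○
○○○○○○
○○○○○○
○○●●○○
○●○○●○
○○●○●○
<●○○○○
○○○○○○
step 22: ○○○○○○
○○○○○○
○○○○○○
○○●●○○
○●○○●○
^○●○●○
●●○○○○
○○○○○○
step 23: ○○○○○○
○○○○○○
○○○○○○
○○●●○○
○●○○●○
●>●○●○
●●○○○○
○○○○○○
step 24: ○○○○○○
○○○○○○
○○○○○○
○○●●○○
○●○○●○
●●●○●○
●v○○○○
○○○○○○
step 25: ○○○○○○
○○○○○○
○○○○○○
○○●●○○
○●○○●○
●●●○●○
●○>○○○
○○○○○○
step 26: ○○○○○○
○○○○○○
○○○○○○
○○●●○○
○●○○●○
●●●○●○
●○●○○○
○○v○○○
step 27: ○○○○○○
○○○○○○
○○○○○○
○○●●○○
○●○○●○
●●●○●○
●○●○○○
○<●○○○
step 28: ○○○○○○
○○○○○○
○○○○○○
○○●●○○
○●○○●○
●●●○●○
●^●○○○
○●●○○○
step 29: ○○○○○○
○○○○○○
○○○○○○
○○●●○○
○●○○●○
●●●○●○
●●>○○○
○●●○○○
step 30: ○○○○○○
○○○○○○
○○○○○○
○○●●○○
○●○○●○
●●^○●○
●●○○○○
○●●○○○
step 31: ○○○○○○
○○○○○○
○○○○○○
○○●●○○
○●○○●○
●<○○●○
●●○○○○
○●●○○○
step 32: ○○○○○○
○○○○○○
○○○○○○
○○●●○○
○●○○●○
●○○○●○
●v○○○○
○●●○○○
step 33: ○○○○○○
○○○○○○
○○○○○○
○○●●○○
○●○○●○
●○○○●○
●○>○○○
○●●○○○
step 34: ○○○○○○
○○○○○○
○○○○○○
○○●●○○
○●○○●○
●○○○●○
●○●○○○
○●v○○○
step 35: ○○○○○○
○○○○○○
○○○○○○
○○●●○○
○●○○●○
●○○○●○
●○●○○○
○●○>○○
step 36: ○○○v○○
○○○○○○
○○○○○○
○○●●○○
○●○○●○
●○○○●○
●○●○○○
○●○●○○
step 37: ○○<●○○
○○○○○○
○○○○○○
○○●●○○
○●○○●○
●○○○●○
●○●○○○
○●○●○○

0,2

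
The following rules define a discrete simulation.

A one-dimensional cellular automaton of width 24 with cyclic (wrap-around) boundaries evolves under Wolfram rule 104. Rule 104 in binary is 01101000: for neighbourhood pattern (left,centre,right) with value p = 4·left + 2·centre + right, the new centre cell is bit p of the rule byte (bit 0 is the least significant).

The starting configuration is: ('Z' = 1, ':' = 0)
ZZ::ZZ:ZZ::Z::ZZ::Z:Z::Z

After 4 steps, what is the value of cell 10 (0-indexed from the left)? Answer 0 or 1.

k=0  ZZ::ZZ:ZZ::Z::ZZ::Z:Z::Z
k=1  :Z::ZZZZZ:::::ZZ:::Z:::Z
k=2  Z:::Z:::Z:::::ZZ::::::::
k=3  ::::::::::::::ZZ::::::::
k=4  ::::::::::::::ZZ::::::::

0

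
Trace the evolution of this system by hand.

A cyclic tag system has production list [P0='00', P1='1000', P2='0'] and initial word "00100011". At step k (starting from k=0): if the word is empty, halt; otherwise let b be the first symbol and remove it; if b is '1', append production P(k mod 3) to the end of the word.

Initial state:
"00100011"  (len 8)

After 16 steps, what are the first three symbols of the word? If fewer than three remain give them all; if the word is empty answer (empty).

(empty)

t=0: "00100011"  (len 8)
t=1: "0100011"  (len 7)
t=2: "100011"  (len 6)
t=3: "000110"  (len 6)
t=4: "00110"  (len 5)
t=5: "0110"  (len 4)
t=6: "110"  (len 3)
t=7: "1000"  (len 4)
t=8: "0001000"  (len 7)
t=9: "001000"  (len 6)
t=10: "01000"  (len 5)
t=11: "1000"  (len 4)
t=12: "0000"  (len 4)
t=13: "000"  (len 3)
t=14: "00"  (len 2)
t=15: "0"  (len 1)
t=16: (halted — word empty)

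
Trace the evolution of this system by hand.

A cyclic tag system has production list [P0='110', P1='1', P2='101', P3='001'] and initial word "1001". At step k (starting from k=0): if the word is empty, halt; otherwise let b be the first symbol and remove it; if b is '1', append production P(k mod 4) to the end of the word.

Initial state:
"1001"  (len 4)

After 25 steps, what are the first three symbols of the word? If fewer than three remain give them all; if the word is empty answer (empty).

[0] "1001"  (len 4)
[1] "001110"  (len 6)
[2] "01110"  (len 5)
[3] "1110"  (len 4)
[4] "110001"  (len 6)
[5] "10001110"  (len 8)
[6] "00011101"  (len 8)
[7] "0011101"  (len 7)
[8] "011101"  (len 6)
[9] "11101"  (len 5)
[10] "11011"  (len 5)
[11] "1011101"  (len 7)
[12] "011101001"  (len 9)
[13] "11101001"  (len 8)
[14] "11010011"  (len 8)
[15] "1010011101"  (len 10)
[16] "010011101001"  (len 12)
[17] "10011101001"  (len 11)
[18] "00111010011"  (len 11)
[19] "0111010011"  (len 10)
[20] "111010011"  (len 9)
[21] "11010011110"  (len 11)
[22] "10100111101"  (len 11)
[23] "0100111101101"  (len 13)
[24] "100111101101"  (len 12)
[25] "00111101101110"  (len 14)

001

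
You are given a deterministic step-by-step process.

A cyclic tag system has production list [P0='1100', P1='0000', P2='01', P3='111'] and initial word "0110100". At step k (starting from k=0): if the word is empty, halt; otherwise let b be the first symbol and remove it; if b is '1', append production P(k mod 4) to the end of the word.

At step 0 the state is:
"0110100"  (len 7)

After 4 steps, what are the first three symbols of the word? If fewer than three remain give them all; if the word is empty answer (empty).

100

[0] "0110100"  (len 7)
[1] "110100"  (len 6)
[2] "101000000"  (len 9)
[3] "0100000001"  (len 10)
[4] "100000001"  (len 9)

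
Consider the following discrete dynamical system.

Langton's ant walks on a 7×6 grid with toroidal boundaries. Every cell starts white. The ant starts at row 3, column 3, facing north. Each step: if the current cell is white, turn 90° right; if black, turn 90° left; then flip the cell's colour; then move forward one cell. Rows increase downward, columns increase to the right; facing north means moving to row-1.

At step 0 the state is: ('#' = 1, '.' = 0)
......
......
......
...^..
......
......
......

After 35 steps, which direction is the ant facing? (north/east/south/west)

gen 0: ......
......
......
...^..
......
......
......
gen 1: ......
......
......
...#>.
......
......
......
gen 2: ......
......
......
...##.
....v.
......
......
gen 3: ......
......
......
...##.
...<#.
......
......
gen 4: ......
......
......
...^#.
...##.
......
......
gen 5: ......
......
......
..<.#.
...##.
......
......
gen 6: ......
......
..^...
..#.#.
...##.
......
......
gen 7: ......
......
..#>..
..#.#.
...##.
......
......
gen 8: ......
......
..##..
..#v#.
...##.
......
......
gen 9: ......
......
..##..
..<##.
...##.
......
......
gen 10: ......
......
..##..
...##.
..v##.
......
......
gen 11: ......
......
..##..
...##.
.<###.
......
......
gen 12: ......
......
..##..
.^.##.
.####.
......
......
gen 13: ......
......
..##..
.#>##.
.####.
......
......
gen 14: ......
......
..##..
.####.
.#v##.
......
......
gen 15: ......
......
..##..
.####.
.#.>#.
......
......
gen 16: ......
......
..##..
.##^#.
.#..#.
......
......
gen 17: ......
......
..##..
.#<.#.
.#..#.
......
......
gen 18: ......
......
..##..
.#..#.
.#v.#.
......
......
gen 19: ......
......
..##..
.#..#.
.<#.#.
......
......
gen 20: ......
......
..##..
.#..#.
..#.#.
.v....
......
gen 21: ......
......
..##..
.#..#.
..#.#.
<#....
......
gen 22: ......
......
..##..
.#..#.
^.#.#.
##....
......
gen 23: ......
......
..##..
.#..#.
#>#.#.
##....
......
gen 24: ......
......
..##..
.#..#.
###.#.
#v....
......
gen 25: ......
......
..##..
.#..#.
###.#.
#.>...
......
gen 26: ......
......
..##..
.#..#.
###.#.
#.#...
..v...
gen 27: ......
......
..##..
.#..#.
###.#.
#.#...
.<#...
gen 28: ......
......
..##..
.#..#.
###.#.
#^#...
.##...
gen 29: ......
......
..##..
.#..#.
###.#.
##>...
.##...
gen 30: ......
......
..##..
.#..#.
##^.#.
##....
.##...
gen 31: ......
......
..##..
.#..#.
#<..#.
##....
.##...
gen 32: ......
......
..##..
.#..#.
#...#.
#v....
.##...
gen 33: ......
......
..##..
.#..#.
#...#.
#.>...
.##...
gen 34: ......
......
..##..
.#..#.
#...#.
#.#...
.#v...
gen 35: ......
......
..##..
.#..#.
#...#.
#.#...
.#.>..

east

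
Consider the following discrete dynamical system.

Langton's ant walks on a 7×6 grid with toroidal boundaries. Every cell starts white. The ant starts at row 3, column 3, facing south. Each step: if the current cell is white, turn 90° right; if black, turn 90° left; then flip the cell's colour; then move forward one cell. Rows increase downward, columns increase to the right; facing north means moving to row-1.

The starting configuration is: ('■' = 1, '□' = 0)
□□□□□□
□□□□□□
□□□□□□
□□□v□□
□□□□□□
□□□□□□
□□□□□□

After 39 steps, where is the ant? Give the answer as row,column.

0,3

k=0  □□□□□□
□□□□□□
□□□□□□
□□□v□□
□□□□□□
□□□□□□
□□□□□□
k=1  □□□□□□
□□□□□□
□□□□□□
□□<■□□
□□□□□□
□□□□□□
□□□□□□
k=2  □□□□□□
□□□□□□
□□^□□□
□□■■□□
□□□□□□
□□□□□□
□□□□□□
k=3  □□□□□□
□□□□□□
□□■>□□
□□■■□□
□□□□□□
□□□□□□
□□□□□□
k=4  □□□□□□
□□□□□□
□□■■□□
□□■v□□
□□□□□□
□□□□□□
□□□□□□
k=5  □□□□□□
□□□□□□
□□■■□□
□□■□>□
□□□□□□
□□□□□□
□□□□□□
k=6  □□□□□□
□□□□□□
□□■■□□
□□■□■□
□□□□v□
□□□□□□
□□□□□□
k=7  □□□□□□
□□□□□□
□□■■□□
□□■□■□
□□□<■□
□□□□□□
□□□□□□
k=8  □□□□□□
□□□□□□
□□■■□□
□□■^■□
□□□■■□
□□□□□□
□□□□□□
k=9  □□□□□□
□□□□□□
□□■■□□
□□■■>□
□□□■■□
□□□□□□
□□□□□□
k=10  □□□□□□
□□□□□□
□□■■^□
□□■■□□
□□□■■□
□□□□□□
□□□□□□
k=11  □□□□□□
□□□□□□
□□■■■>
□□■■□□
□□□■■□
□□□□□□
□□□□□□
k=12  □□□□□□
□□□□□□
□□■■■■
□□■■□v
□□□■■□
□□□□□□
□□□□□□
k=13  □□□□□□
□□□□□□
□□■■■■
□□■■<■
□□□■■□
□□□□□□
□□□□□□
k=14  □□□□□□
□□□□□□
□□■■^■
□□■■■■
□□□■■□
□□□□□□
□□□□□□
k=15  □□□□□□
□□□□□□
□□■<□■
□□■■■■
□□□■■□
□□□□□□
□□□□□□
k=16  □□□□□□
□□□□□□
□□■□□■
□□■v■■
□□□■■□
□□□□□□
□□□□□□
k=17  □□□□□□
□□□□□□
□□■□□■
□□■□>■
□□□■■□
□□□□□□
□□□□□□
k=18  □□□□□□
□□□□□□
□□■□^■
□□■□□■
□□□■■□
□□□□□□
□□□□□□
k=19  □□□□□□
□□□□□□
□□■□■>
□□■□□■
□□□■■□
□□□□□□
□□□□□□
k=20  □□□□□□
□□□□□^
□□■□■□
□□■□□■
□□□■■□
□□□□□□
□□□□□□
k=21  □□□□□□
>□□□□■
□□■□■□
□□■□□■
□□□■■□
□□□□□□
□□□□□□
k=22  □□□□□□
■□□□□■
v□■□■□
□□■□□■
□□□■■□
□□□□□□
□□□□□□
k=23  □□□□□□
■□□□□■
■□■□■<
□□■□□■
□□□■■□
□□□□□□
□□□□□□
k=24  □□□□□□
■□□□□^
■□■□■■
□□■□□■
□□□■■□
□□□□□□
□□□□□□
k=25  □□□□□□
■□□□<□
■□■□■■
□□■□□■
□□□■■□
□□□□□□
□□□□□□
k=26  □□□□^□
■□□□■□
■□■□■■
□□■□□■
□□□■■□
□□□□□□
□□□□□□
k=27  □□□□■>
■□□□■□
■□■□■■
□□■□□■
□□□■■□
□□□□□□
□□□□□□
k=28  □□□□■■
■□□□■v
■□■□■■
□□■□□■
□□□■■□
□□□□□□
□□□□□□
k=29  □□□□■■
■□□□<■
■□■□■■
□□■□□■
□□□■■□
□□□□□□
□□□□□□
k=30  □□□□■■
■□□□□■
■□■□v■
□□■□□■
□□□■■□
□□□□□□
□□□□□□
k=31  □□□□■■
■□□□□■
■□■□□>
□□■□□■
□□□■■□
□□□□□□
□□□□□□
k=32  □□□□■■
■□□□□^
■□■□□□
□□■□□■
□□□■■□
□□□□□□
□□□□□□
k=33  □□□□■■
■□□□<□
■□■□□□
□□■□□■
□□□■■□
□□□□□□
□□□□□□
k=34  □□□□^■
■□□□■□
■□■□□□
□□■□□■
□□□■■□
□□□□□□
□□□□□□
k=35  □□□<□■
■□□□■□
■□■□□□
□□■□□■
□□□■■□
□□□□□□
□□□□□□
k=36  □□□■□■
■□□□■□
■□■□□□
□□■□□■
□□□■■□
□□□□□□
□□□^□□
k=37  □□□■□■
■□□□■□
■□■□□□
□□■□□■
□□□■■□
□□□□□□
□□□■>□
k=38  □□□■v■
■□□□■□
■□■□□□
□□■□□■
□□□■■□
□□□□□□
□□□■■□
k=39  □□□<■■
■□□□■□
■□■□□□
□□■□□■
□□□■■□
□□□□□□
□□□■■□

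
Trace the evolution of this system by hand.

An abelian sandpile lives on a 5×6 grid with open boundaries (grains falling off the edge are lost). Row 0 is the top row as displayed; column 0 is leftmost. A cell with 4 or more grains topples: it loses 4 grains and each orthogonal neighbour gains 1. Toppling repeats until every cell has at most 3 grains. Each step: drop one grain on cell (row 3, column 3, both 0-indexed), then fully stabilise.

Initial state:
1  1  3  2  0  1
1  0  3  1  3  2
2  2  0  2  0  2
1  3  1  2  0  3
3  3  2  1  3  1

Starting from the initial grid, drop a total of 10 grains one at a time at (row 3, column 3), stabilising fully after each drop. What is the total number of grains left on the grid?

52

t=0: 1  1  3  2  0  1
1  0  3  1  3  2
2  2  0  2  0  2
1  3  1  2  0  3
3  3  2  1  3  1
t=1: 1  1  3  2  0  1
1  0  3  1  3  2
2  2  0  2  0  2
1  3  1  3  0  3
3  3  2  1  3  1
t=2: 1  1  3  2  0  1
1  0  3  1  3  2
2  2  0  3  0  2
1  3  2  0  1  3
3  3  2  2  3  1
t=3: 1  1  3  2  0  1
1  0  3  1  3  2
2  2  0  3  0  2
1  3  2  1  1  3
3  3  2  2  3  1
t=4: 1  1  3  2  0  1
1  0  3  1  3  2
2  2  0  3  0  2
1  3  2  2  1  3
3  3  2  2  3  1
t=5: 1  1  3  2  0  1
1  0  3  1  3  2
2  2  0  3  0  2
1  3  2  3  1  3
3  3  2  2  3  1
t=6: 1  1  3  2  0  1
1  0  3  2  3  2
2  2  1  0  1  2
1  3  3  1  2  3
3  3  2  3  3  1
t=7: 1  1  3  2  0  1
1  0  3  2  3  2
2  2  1  0  1  2
1  3  3  2  2  3
3  3  2  3  3  1
t=8: 1  1  3  2  0  1
1  0  3  2  3  2
2  2  1  0  1  2
1  3  3  3  2  3
3  3  2  3  3  1
t=9: 1  1  3  2  0  1
1  0  3  2  3  2
2  3  2  1  2  3
3  1  2  3  1  0
0  2  1  2  1  3
t=10: 1  1  3  2  0  1
1  0  3  2  3  2
2  3  2  2  2  3
3  1  3  0  2  0
0  2  1  3  1  3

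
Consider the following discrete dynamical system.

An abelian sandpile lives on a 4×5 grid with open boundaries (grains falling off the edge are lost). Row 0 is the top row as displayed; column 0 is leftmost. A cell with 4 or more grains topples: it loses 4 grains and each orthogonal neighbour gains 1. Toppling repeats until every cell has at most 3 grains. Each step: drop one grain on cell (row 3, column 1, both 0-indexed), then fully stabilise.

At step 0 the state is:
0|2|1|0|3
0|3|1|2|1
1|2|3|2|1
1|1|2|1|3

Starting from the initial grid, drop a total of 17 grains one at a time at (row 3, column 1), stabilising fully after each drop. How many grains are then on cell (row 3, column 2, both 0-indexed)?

0

step 0: 0|2|1|0|3
0|3|1|2|1
1|2|3|2|1
1|1|2|1|3
step 1: 0|2|1|0|3
0|3|1|2|1
1|2|3|2|1
1|2|2|1|3
step 2: 0|2|1|0|3
0|3|1|2|1
1|2|3|2|1
1|3|2|1|3
step 3: 0|2|1|0|3
0|3|1|2|1
1|3|3|2|1
2|0|3|1|3
step 4: 0|2|1|0|3
0|3|1|2|1
1|3|3|2|1
2|1|3|1|3
step 5: 0|2|1|0|3
0|3|1|2|1
1|3|3|2|1
2|2|3|1|3
step 6: 0|2|1|0|3
0|3|1|2|1
1|3|3|2|1
2|3|3|1|3
step 7: 0|3|1|0|3
1|0|3|2|1
2|2|1|3|1
3|2|1|2|3
step 8: 0|3|1|0|3
1|0|3|2|1
2|2|1|3|1
3|3|1|2|3
step 9: 0|3|1|0|3
1|0|3|2|1
3|3|1|3|1
0|1|2|2|3
step 10: 0|3|1|0|3
1|0|3|2|1
3|3|1|3|1
0|2|2|2|3
step 11: 0|3|1|0|3
1|0|3|2|1
3|3|1|3|1
0|3|2|2|3
step 12: 0|3|1|0|3
2|1|3|2|1
0|1|2|3|1
2|1|3|2|3
step 13: 0|3|1|0|3
2|1|3|2|1
0|1|2|3|1
2|2|3|2|3
step 14: 0|3|1|0|3
2|1|3|2|1
0|1|2|3|1
2|3|3|2|3
step 15: 0|3|1|0|3
2|1|3|2|1
0|2|3|3|1
3|1|0|3|3
step 16: 0|3|1|0|3
2|1|3|2|1
0|2|3|3|1
3|2|0|3|3
step 17: 0|3|1|0|3
2|1|3|2|1
0|2|3|3|1
3|3|0|3|3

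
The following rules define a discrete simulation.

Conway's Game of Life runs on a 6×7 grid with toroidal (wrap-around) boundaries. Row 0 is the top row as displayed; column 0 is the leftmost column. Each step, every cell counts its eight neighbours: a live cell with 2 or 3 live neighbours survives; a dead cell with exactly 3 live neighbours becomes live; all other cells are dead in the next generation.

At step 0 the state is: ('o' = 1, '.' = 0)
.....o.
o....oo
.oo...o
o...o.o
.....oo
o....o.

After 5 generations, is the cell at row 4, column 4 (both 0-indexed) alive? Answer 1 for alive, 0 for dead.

0

k=0  .....o.
o....oo
.oo...o
o...o.o
.....oo
o....o.
k=1  o...oo.
oo...o.
.o.....
.o.....
....o..
....oo.
k=2  oo.....
oo..oo.
.oo....
.......
....oo.
...o..o
k=3  .oo.oo.
......o
ooo....
.......
....oo.
o...ooo
k=4  .o.oo..
...o.oo
oo.....
.o.....
....o..
oo.....
k=5  .o.oooo
.o.o.oo
ooo...o
oo.....
oo.....
ooooo..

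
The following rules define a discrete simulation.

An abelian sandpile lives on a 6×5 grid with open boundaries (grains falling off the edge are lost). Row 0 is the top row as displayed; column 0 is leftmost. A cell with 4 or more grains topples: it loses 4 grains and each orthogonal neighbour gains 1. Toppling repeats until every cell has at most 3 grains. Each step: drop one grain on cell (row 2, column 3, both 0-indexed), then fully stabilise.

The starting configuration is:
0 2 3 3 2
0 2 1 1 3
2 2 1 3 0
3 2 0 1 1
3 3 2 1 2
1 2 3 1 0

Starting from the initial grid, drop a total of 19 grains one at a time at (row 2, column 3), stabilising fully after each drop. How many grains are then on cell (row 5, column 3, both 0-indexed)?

3

k=0  0 2 3 3 2
0 2 1 1 3
2 2 1 3 0
3 2 0 1 1
3 3 2 1 2
1 2 3 1 0
k=1  0 2 3 3 2
0 2 1 2 3
2 2 2 0 1
3 2 0 2 1
3 3 2 1 2
1 2 3 1 0
k=2  0 2 3 3 2
0 2 1 2 3
2 2 2 1 1
3 2 0 2 1
3 3 2 1 2
1 2 3 1 0
k=3  0 2 3 3 2
0 2 1 2 3
2 2 2 2 1
3 2 0 2 1
3 3 2 1 2
1 2 3 1 0
k=4  0 2 3 3 2
0 2 1 2 3
2 2 2 3 1
3 2 0 2 1
3 3 2 1 2
1 2 3 1 0
k=5  0 2 3 3 2
0 2 1 3 3
2 2 3 0 2
3 2 0 3 1
3 3 2 1 2
1 2 3 1 0
k=6  0 2 3 3 2
0 2 1 3 3
2 2 3 1 2
3 2 0 3 1
3 3 2 1 2
1 2 3 1 0
k=7  0 2 3 3 2
0 2 1 3 3
2 2 3 2 2
3 2 0 3 1
3 3 2 1 2
1 2 3 1 0
k=8  0 2 3 3 2
0 2 1 3 3
2 2 3 3 2
3 2 0 3 1
3 3 2 1 2
1 2 3 1 0
k=9  0 3 1 3 0
0 3 1 0 3
2 3 2 1 1
3 2 2 1 3
3 3 2 2 2
1 2 3 1 0
k=10  0 3 1 3 0
0 3 1 0 3
2 3 2 2 1
3 2 2 1 3
3 3 2 2 2
1 2 3 1 0
k=11  0 3 1 3 0
0 3 1 0 3
2 3 2 3 1
3 2 2 1 3
3 3 2 2 2
1 2 3 1 0
k=12  0 3 1 3 0
0 3 1 1 3
2 3 3 0 2
3 2 2 2 3
3 3 2 2 2
1 2 3 1 0
k=13  0 3 1 3 0
0 3 1 1 3
2 3 3 1 2
3 2 2 2 3
3 3 2 2 2
1 2 3 1 0
k=14  0 3 1 3 0
0 3 1 1 3
2 3 3 2 2
3 2 2 2 3
3 3 2 2 2
1 2 3 1 0
k=15  0 3 1 3 0
0 3 1 1 3
2 3 3 3 2
3 2 2 2 3
3 3 2 2 2
1 2 3 1 0
k=16  1 0 2 3 0
1 1 3 2 3
3 1 1 1 3
3 3 3 3 3
3 3 2 2 2
1 2 3 1 0
k=17  1 0 2 3 0
1 1 3 2 3
3 1 1 2 3
3 3 3 3 3
3 3 2 2 2
1 2 3 1 0
k=18  1 0 2 3 0
1 1 3 2 3
3 1 1 3 3
3 3 3 3 3
3 3 2 2 2
1 2 3 1 0
k=19  1 1 0 1 2
2 3 2 3 1
1 1 3 1 3
3 1 2 1 3
2 1 0 3 0
3 1 2 3 1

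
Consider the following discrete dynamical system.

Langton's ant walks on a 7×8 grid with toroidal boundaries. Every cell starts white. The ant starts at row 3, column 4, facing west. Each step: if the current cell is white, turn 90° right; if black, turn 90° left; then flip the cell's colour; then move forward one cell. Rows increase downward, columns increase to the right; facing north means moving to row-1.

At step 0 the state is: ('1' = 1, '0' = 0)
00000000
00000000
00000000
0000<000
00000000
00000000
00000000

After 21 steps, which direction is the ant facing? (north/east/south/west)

south

gen 0: 00000000
00000000
00000000
0000<000
00000000
00000000
00000000
gen 1: 00000000
00000000
0000^000
00001000
00000000
00000000
00000000
gen 2: 00000000
00000000
00001>00
00001000
00000000
00000000
00000000
gen 3: 00000000
00000000
00001100
00001v00
00000000
00000000
00000000
gen 4: 00000000
00000000
00001100
0000<100
00000000
00000000
00000000
gen 5: 00000000
00000000
00001100
00000100
0000v000
00000000
00000000
gen 6: 00000000
00000000
00001100
00000100
000<1000
00000000
00000000
gen 7: 00000000
00000000
00001100
000^0100
00011000
00000000
00000000
gen 8: 00000000
00000000
00001100
0001>100
00011000
00000000
00000000
gen 9: 00000000
00000000
00001100
00011100
0001v000
00000000
00000000
gen 10: 00000000
00000000
00001100
00011100
00010>00
00000000
00000000
gen 11: 00000000
00000000
00001100
00011100
00010100
00000v00
00000000
gen 12: 00000000
00000000
00001100
00011100
00010100
0000<100
00000000
gen 13: 00000000
00000000
00001100
00011100
0001^100
00001100
00000000
gen 14: 00000000
00000000
00001100
00011100
00011>00
00001100
00000000
gen 15: 00000000
00000000
00001100
00011^00
00011000
00001100
00000000
gen 16: 00000000
00000000
00001100
0001<000
00011000
00001100
00000000
gen 17: 00000000
00000000
00001100
00010000
0001v000
00001100
00000000
gen 18: 00000000
00000000
00001100
00010000
00010>00
00001100
00000000
gen 19: 00000000
00000000
00001100
00010000
00010100
00001v00
00000000
gen 20: 00000000
00000000
00001100
00010000
00010100
000010>0
00000000
gen 21: 00000000
00000000
00001100
00010000
00010100
00001010
000000v0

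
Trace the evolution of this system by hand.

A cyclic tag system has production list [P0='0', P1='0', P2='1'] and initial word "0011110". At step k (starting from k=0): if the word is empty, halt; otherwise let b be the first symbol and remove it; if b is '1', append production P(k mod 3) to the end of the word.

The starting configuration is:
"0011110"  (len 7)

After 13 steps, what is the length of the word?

0

t=0: "0011110"  (len 7)
t=1: "011110"  (len 6)
t=2: "11110"  (len 5)
t=3: "11101"  (len 5)
t=4: "11010"  (len 5)
t=5: "10100"  (len 5)
t=6: "01001"  (len 5)
t=7: "1001"  (len 4)
t=8: "0010"  (len 4)
t=9: "010"  (len 3)
t=10: "10"  (len 2)
t=11: "00"  (len 2)
t=12: "0"  (len 1)
t=13: (halted — word empty)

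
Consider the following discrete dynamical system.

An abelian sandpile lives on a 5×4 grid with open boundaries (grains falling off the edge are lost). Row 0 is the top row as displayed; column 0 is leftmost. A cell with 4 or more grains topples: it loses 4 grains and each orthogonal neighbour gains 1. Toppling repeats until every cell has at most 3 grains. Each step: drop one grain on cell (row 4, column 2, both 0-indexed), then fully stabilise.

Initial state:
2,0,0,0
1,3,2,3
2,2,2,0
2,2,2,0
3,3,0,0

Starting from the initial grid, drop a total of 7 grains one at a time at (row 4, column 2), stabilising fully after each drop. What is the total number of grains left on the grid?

k=0  2,0,0,0
1,3,2,3
2,2,2,0
2,2,2,0
3,3,0,0
k=1  2,0,0,0
1,3,2,3
2,2,2,0
2,2,2,0
3,3,1,0
k=2  2,0,0,0
1,3,2,3
2,2,2,0
2,2,2,0
3,3,2,0
k=3  2,0,0,0
1,3,2,3
2,2,2,0
2,2,2,0
3,3,3,0
k=4  2,0,0,0
1,3,2,3
2,2,2,0
3,3,3,0
0,1,1,1
k=5  2,0,0,0
1,3,2,3
2,2,2,0
3,3,3,0
0,1,2,1
k=6  2,0,0,0
1,3,2,3
2,2,2,0
3,3,3,0
0,1,3,1
k=7  2,0,0,0
1,3,2,3
3,3,3,0
0,1,1,1
1,3,1,2

30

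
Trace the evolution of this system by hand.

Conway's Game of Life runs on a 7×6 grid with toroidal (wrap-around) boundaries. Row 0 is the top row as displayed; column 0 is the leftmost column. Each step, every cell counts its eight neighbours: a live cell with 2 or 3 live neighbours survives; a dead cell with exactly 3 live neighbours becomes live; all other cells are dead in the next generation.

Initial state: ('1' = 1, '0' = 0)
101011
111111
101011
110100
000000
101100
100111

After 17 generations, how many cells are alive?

7

gen 0: 101011
111111
101011
110100
000000
101100
100111
gen 1: 000000
000000
000000
111110
100100
111100
000000
gen 2: 000000
000000
011100
111111
000000
111100
011000
gen 3: 000000
001000
000001
100011
000000
100100
100100
gen 4: 000000
000000
100011
100011
100010
000000
000000
gen 5: 000000
000001
100010
010100
100010
000000
000000
gen 6: 000000
000001
100011
110110
000000
000000
000000
gen 7: 000000
100011
010100
110110
000000
000000
000000
gen 8: 000001
100011
010100
110110
000000
000000
000000
gen 9: 100011
100011
010100
110110
000000
000000
000000
gen 10: 100010
010100
010100
110110
000000
000000
000001
gen 11: 100011
110110
010100
110110
000000
000000
000001
gen 12: 010100
010100
000000
110110
000000
000000
100011
gen 13: 010101
000000
110110
000000
000000
000001
100011
gen 14: 000001
010101
000000
000000
000000
100011
000000
gen 15: 100010
100010
000000
000000
000001
000001
100010
gen 16: 110110
000000
000000
000000
000000
100011
100010
gen 17: 110110
000000
000000
000000
000001
100010
000000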